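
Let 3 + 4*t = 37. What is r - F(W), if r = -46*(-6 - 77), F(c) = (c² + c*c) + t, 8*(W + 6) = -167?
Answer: 75679/32 ≈ 2365.0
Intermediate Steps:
W = -215/8 (W = -6 + (⅛)*(-167) = -6 - 167/8 = -215/8 ≈ -26.875)
t = 17/2 (t = -¾ + (¼)*37 = -¾ + 37/4 = 17/2 ≈ 8.5000)
F(c) = 17/2 + 2*c² (F(c) = (c² + c*c) + 17/2 = (c² + c²) + 17/2 = 2*c² + 17/2 = 17/2 + 2*c²)
r = 3818 (r = -46*(-83) = 3818)
r - F(W) = 3818 - (17/2 + 2*(-215/8)²) = 3818 - (17/2 + 2*(46225/64)) = 3818 - (17/2 + 46225/32) = 3818 - 1*46497/32 = 3818 - 46497/32 = 75679/32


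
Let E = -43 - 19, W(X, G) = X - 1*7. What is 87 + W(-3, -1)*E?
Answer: 707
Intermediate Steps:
W(X, G) = -7 + X (W(X, G) = X - 7 = -7 + X)
E = -62
87 + W(-3, -1)*E = 87 + (-7 - 3)*(-62) = 87 - 10*(-62) = 87 + 620 = 707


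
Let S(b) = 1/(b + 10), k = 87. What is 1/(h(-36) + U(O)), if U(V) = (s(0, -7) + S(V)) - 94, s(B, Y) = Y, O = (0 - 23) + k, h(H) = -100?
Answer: -74/14873 ≈ -0.0049755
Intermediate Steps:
S(b) = 1/(10 + b)
O = 64 (O = (0 - 23) + 87 = -23 + 87 = 64)
U(V) = -101 + 1/(10 + V) (U(V) = (-7 + 1/(10 + V)) - 94 = -101 + 1/(10 + V))
1/(h(-36) + U(O)) = 1/(-100 + (-1009 - 101*64)/(10 + 64)) = 1/(-100 + (-1009 - 6464)/74) = 1/(-100 + (1/74)*(-7473)) = 1/(-100 - 7473/74) = 1/(-14873/74) = -74/14873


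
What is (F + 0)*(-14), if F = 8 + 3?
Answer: -154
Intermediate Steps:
F = 11
(F + 0)*(-14) = (11 + 0)*(-14) = 11*(-14) = -154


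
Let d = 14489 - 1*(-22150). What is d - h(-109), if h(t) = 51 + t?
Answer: 36697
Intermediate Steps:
d = 36639 (d = 14489 + 22150 = 36639)
d - h(-109) = 36639 - (51 - 109) = 36639 - 1*(-58) = 36639 + 58 = 36697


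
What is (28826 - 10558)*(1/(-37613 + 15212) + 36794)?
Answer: 15056894675324/22401 ≈ 6.7215e+8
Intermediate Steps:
(28826 - 10558)*(1/(-37613 + 15212) + 36794) = 18268*(1/(-22401) + 36794) = 18268*(-1/22401 + 36794) = 18268*(824222393/22401) = 15056894675324/22401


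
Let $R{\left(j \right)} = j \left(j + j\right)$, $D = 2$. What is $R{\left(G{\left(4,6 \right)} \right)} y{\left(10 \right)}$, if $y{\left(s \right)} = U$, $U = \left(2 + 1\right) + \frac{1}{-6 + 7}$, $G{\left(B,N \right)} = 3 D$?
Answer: $288$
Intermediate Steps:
$G{\left(B,N \right)} = 6$ ($G{\left(B,N \right)} = 3 \cdot 2 = 6$)
$R{\left(j \right)} = 2 j^{2}$ ($R{\left(j \right)} = j 2 j = 2 j^{2}$)
$U = 4$ ($U = 3 + 1^{-1} = 3 + 1 = 4$)
$y{\left(s \right)} = 4$
$R{\left(G{\left(4,6 \right)} \right)} y{\left(10 \right)} = 2 \cdot 6^{2} \cdot 4 = 2 \cdot 36 \cdot 4 = 72 \cdot 4 = 288$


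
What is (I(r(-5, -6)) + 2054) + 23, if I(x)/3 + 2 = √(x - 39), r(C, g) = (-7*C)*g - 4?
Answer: 2071 + 3*I*√253 ≈ 2071.0 + 47.718*I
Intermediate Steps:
r(C, g) = -4 - 7*C*g (r(C, g) = -7*C*g - 4 = -4 - 7*C*g)
I(x) = -6 + 3*√(-39 + x) (I(x) = -6 + 3*√(x - 39) = -6 + 3*√(-39 + x))
(I(r(-5, -6)) + 2054) + 23 = ((-6 + 3*√(-39 + (-4 - 7*(-5)*(-6)))) + 2054) + 23 = ((-6 + 3*√(-39 + (-4 - 210))) + 2054) + 23 = ((-6 + 3*√(-39 - 214)) + 2054) + 23 = ((-6 + 3*√(-253)) + 2054) + 23 = ((-6 + 3*(I*√253)) + 2054) + 23 = ((-6 + 3*I*√253) + 2054) + 23 = (2048 + 3*I*√253) + 23 = 2071 + 3*I*√253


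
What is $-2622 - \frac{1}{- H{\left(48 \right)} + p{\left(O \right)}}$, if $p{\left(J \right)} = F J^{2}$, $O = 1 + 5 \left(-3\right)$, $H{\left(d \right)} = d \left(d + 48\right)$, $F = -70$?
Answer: $- \frac{48056015}{18328} \approx -2622.0$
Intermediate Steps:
$H{\left(d \right)} = d \left(48 + d\right)$
$O = -14$ ($O = 1 - 15 = -14$)
$p{\left(J \right)} = - 70 J^{2}$
$-2622 - \frac{1}{- H{\left(48 \right)} + p{\left(O \right)}} = -2622 - \frac{1}{- 48 \left(48 + 48\right) - 70 \left(-14\right)^{2}} = -2622 - \frac{1}{- 48 \cdot 96 - 13720} = -2622 - \frac{1}{\left(-1\right) 4608 - 13720} = -2622 - \frac{1}{-4608 - 13720} = -2622 - \frac{1}{-18328} = -2622 - - \frac{1}{18328} = -2622 + \frac{1}{18328} = - \frac{48056015}{18328}$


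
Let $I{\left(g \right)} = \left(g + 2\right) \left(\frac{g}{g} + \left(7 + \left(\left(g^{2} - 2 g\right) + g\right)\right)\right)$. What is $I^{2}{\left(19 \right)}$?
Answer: $54022500$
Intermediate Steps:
$I{\left(g \right)} = \left(2 + g\right) \left(8 + g^{2} - g\right)$ ($I{\left(g \right)} = \left(2 + g\right) \left(1 + \left(7 + \left(g^{2} - g\right)\right)\right) = \left(2 + g\right) \left(1 + \left(7 + g^{2} - g\right)\right) = \left(2 + g\right) \left(8 + g^{2} - g\right)$)
$I^{2}{\left(19 \right)} = \left(16 + 19^{2} + 19^{3} + 6 \cdot 19\right)^{2} = \left(16 + 361 + 6859 + 114\right)^{2} = 7350^{2} = 54022500$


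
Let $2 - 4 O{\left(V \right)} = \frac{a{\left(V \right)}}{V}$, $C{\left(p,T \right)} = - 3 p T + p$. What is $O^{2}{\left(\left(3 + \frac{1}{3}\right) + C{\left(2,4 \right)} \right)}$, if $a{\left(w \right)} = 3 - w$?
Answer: $\frac{31329}{50176} \approx 0.62438$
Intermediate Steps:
$C{\left(p,T \right)} = p - 3 T p$ ($C{\left(p,T \right)} = - 3 T p + p = p - 3 T p$)
$O{\left(V \right)} = \frac{1}{2} - \frac{3 - V}{4 V}$ ($O{\left(V \right)} = \frac{1}{2} - \frac{\left(3 - V\right) \frac{1}{V}}{4} = \frac{1}{2} - \frac{\frac{1}{V} \left(3 - V\right)}{4} = \frac{1}{2} - \frac{3 - V}{4 V}$)
$O^{2}{\left(\left(3 + \frac{1}{3}\right) + C{\left(2,4 \right)} \right)} = \left(\frac{3 \left(-1 + \left(\left(3 + \frac{1}{3}\right) + 2 \left(1 - 12\right)\right)\right)}{4 \left(\left(3 + \frac{1}{3}\right) + 2 \left(1 - 12\right)\right)}\right)^{2} = \left(\frac{3 \left(-1 + \left(\frac{10}{3} + 2 \left(-11\right)\right)\right)}{4 \left(\frac{10}{3} + 2 \left(-11\right)\right)}\right)^{2} = \left(\frac{3 \left(-1 + \left(\frac{10}{3} - 22\right)\right)}{4 \left(\frac{10}{3} - 22\right)}\right)^{2} = \left(\frac{3 \left(-1 - \frac{56}{3}\right)}{4 \left(- \frac{56}{3}\right)}\right)^{2} = \left(\frac{3}{4} \left(- \frac{3}{56}\right) \left(- \frac{59}{3}\right)\right)^{2} = \left(\frac{177}{224}\right)^{2} = \frac{31329}{50176}$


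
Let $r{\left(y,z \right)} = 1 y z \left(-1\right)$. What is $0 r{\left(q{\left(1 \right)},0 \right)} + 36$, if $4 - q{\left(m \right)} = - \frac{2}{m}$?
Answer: $36$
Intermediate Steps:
$q{\left(m \right)} = 4 + \frac{2}{m}$ ($q{\left(m \right)} = 4 - - \frac{2}{m} = 4 + \frac{2}{m}$)
$r{\left(y,z \right)} = - y z$ ($r{\left(y,z \right)} = y z \left(-1\right) = - y z$)
$0 r{\left(q{\left(1 \right)},0 \right)} + 36 = 0 \left(\left(-1\right) \left(4 + \frac{2}{1}\right) 0\right) + 36 = 0 \left(\left(-1\right) \left(4 + 2 \cdot 1\right) 0\right) + 36 = 0 \left(\left(-1\right) \left(4 + 2\right) 0\right) + 36 = 0 \left(\left(-1\right) 6 \cdot 0\right) + 36 = 0 \cdot 0 + 36 = 0 + 36 = 36$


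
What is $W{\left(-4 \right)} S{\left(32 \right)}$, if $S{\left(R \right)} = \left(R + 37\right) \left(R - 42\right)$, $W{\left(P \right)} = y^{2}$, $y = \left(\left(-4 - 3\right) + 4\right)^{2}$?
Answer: $-55890$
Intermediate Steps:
$y = 9$ ($y = \left(\left(-4 - 3\right) + 4\right)^{2} = \left(-7 + 4\right)^{2} = \left(-3\right)^{2} = 9$)
$W{\left(P \right)} = 81$ ($W{\left(P \right)} = 9^{2} = 81$)
$S{\left(R \right)} = \left(-42 + R\right) \left(37 + R\right)$ ($S{\left(R \right)} = \left(37 + R\right) \left(-42 + R\right) = \left(-42 + R\right) \left(37 + R\right)$)
$W{\left(-4 \right)} S{\left(32 \right)} = 81 \left(-1554 + 32^{2} - 160\right) = 81 \left(-1554 + 1024 - 160\right) = 81 \left(-690\right) = -55890$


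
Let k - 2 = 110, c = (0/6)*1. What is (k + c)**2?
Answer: 12544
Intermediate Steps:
c = 0 (c = (0*(1/6))*1 = 0*1 = 0)
k = 112 (k = 2 + 110 = 112)
(k + c)**2 = (112 + 0)**2 = 112**2 = 12544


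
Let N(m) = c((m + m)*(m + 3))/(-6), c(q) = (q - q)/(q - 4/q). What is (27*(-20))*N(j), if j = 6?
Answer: 0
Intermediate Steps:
c(q) = 0 (c(q) = 0/(q - 4/q) = 0)
N(m) = 0 (N(m) = 0/(-6) = 0*(-⅙) = 0)
(27*(-20))*N(j) = (27*(-20))*0 = -540*0 = 0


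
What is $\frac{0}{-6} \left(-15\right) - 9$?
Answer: $-9$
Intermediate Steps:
$\frac{0}{-6} \left(-15\right) - 9 = 0 \left(- \frac{1}{6}\right) \left(-15\right) - 9 = 0 \left(-15\right) - 9 = 0 - 9 = -9$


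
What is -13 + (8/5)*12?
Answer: 31/5 ≈ 6.2000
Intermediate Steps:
-13 + (8/5)*12 = -13 + 96/5 = 31/5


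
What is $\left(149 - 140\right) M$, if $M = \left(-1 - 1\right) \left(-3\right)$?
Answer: $54$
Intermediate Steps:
$M = 6$ ($M = \left(-2\right) \left(-3\right) = 6$)
$\left(149 - 140\right) M = \left(149 - 140\right) 6 = 9 \cdot 6 = 54$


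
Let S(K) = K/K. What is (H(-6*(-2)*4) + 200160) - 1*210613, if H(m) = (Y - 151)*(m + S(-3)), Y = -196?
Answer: -27456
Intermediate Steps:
S(K) = 1
H(m) = -347 - 347*m (H(m) = (-196 - 151)*(m + 1) = -347*(1 + m) = -347 - 347*m)
(H(-6*(-2)*4) + 200160) - 1*210613 = ((-347 - 347*(-6*(-2))*4) + 200160) - 1*210613 = ((-347 - 4164*4) + 200160) - 210613 = ((-347 - 347*48) + 200160) - 210613 = ((-347 - 16656) + 200160) - 210613 = (-17003 + 200160) - 210613 = 183157 - 210613 = -27456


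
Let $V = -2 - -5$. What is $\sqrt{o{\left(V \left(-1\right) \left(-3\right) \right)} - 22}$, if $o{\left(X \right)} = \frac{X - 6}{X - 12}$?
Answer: $i \sqrt{23} \approx 4.7958 i$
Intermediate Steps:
$V = 3$ ($V = -2 + 5 = 3$)
$o{\left(X \right)} = \frac{-6 + X}{-12 + X}$
$\sqrt{o{\left(V \left(-1\right) \left(-3\right) \right)} - 22} = \sqrt{\frac{-6 + 3 \left(-1\right) \left(-3\right)}{-12 + 3 \left(-1\right) \left(-3\right)} - 22} = \sqrt{\frac{-6 - -9}{-12 - -9} - 22} = \sqrt{\frac{-6 + 9}{-12 + 9} - 22} = \sqrt{\frac{1}{-3} \cdot 3 - 22} = \sqrt{\left(- \frac{1}{3}\right) 3 - 22} = \sqrt{-1 - 22} = \sqrt{-23} = i \sqrt{23}$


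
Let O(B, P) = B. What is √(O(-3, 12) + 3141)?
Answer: √3138 ≈ 56.018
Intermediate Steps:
√(O(-3, 12) + 3141) = √(-3 + 3141) = √3138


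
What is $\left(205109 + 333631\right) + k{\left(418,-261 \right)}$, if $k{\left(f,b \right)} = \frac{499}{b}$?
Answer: $\frac{140610641}{261} \approx 5.3874 \cdot 10^{5}$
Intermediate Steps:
$\left(205109 + 333631\right) + k{\left(418,-261 \right)} = \left(205109 + 333631\right) + \frac{499}{-261} = 538740 + 499 \left(- \frac{1}{261}\right) = 538740 - \frac{499}{261} = \frac{140610641}{261}$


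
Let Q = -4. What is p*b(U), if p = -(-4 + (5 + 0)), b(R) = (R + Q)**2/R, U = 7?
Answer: -9/7 ≈ -1.2857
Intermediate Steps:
b(R) = (-4 + R)**2/R (b(R) = (R - 4)**2/R = (-4 + R)**2/R)
p = -1 (p = -(-4 + 5) = -1*1 = -1)
p*b(U) = -(-4 + 7)**2/7 = -3**2/7 = -9/7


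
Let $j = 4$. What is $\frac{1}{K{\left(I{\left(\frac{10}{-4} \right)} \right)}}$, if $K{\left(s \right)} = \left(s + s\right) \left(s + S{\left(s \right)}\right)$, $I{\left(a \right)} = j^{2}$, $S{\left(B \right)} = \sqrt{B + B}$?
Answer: $\frac{1}{448} - \frac{\sqrt{2}}{1792} \approx 0.001443$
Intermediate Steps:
$S{\left(B \right)} = \sqrt{2} \sqrt{B}$ ($S{\left(B \right)} = \sqrt{2 B} = \sqrt{2} \sqrt{B}$)
$I{\left(a \right)} = 16$ ($I{\left(a \right)} = 4^{2} = 16$)
$K{\left(s \right)} = 2 s \left(s + \sqrt{2} \sqrt{s}\right)$ ($K{\left(s \right)} = \left(s + s\right) \left(s + \sqrt{2} \sqrt{s}\right) = 2 s \left(s + \sqrt{2} \sqrt{s}\right)$)
$\frac{1}{K{\left(I{\left(\frac{10}{-4} \right)} \right)}} = \frac{1}{2 \cdot 16 \left(16 + \sqrt{2} \sqrt{16}\right)} = \frac{1}{2 \cdot 16 \left(16 + \sqrt{2} \cdot 4\right)} = \frac{1}{2 \cdot 16 \left(16 + 4 \sqrt{2}\right)} = \frac{1}{512 + 128 \sqrt{2}}$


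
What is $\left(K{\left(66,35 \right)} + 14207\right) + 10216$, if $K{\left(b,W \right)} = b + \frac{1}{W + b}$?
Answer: $\frac{2473390}{101} \approx 24489.0$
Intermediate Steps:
$\left(K{\left(66,35 \right)} + 14207\right) + 10216 = \left(\frac{1 + 66^{2} + 35 \cdot 66}{35 + 66} + 14207\right) + 10216 = \left(\frac{1 + 4356 + 2310}{101} + 14207\right) + 10216 = \left(\frac{1}{101} \cdot 6667 + 14207\right) + 10216 = \left(\frac{6667}{101} + 14207\right) + 10216 = \frac{1441574}{101} + 10216 = \frac{2473390}{101}$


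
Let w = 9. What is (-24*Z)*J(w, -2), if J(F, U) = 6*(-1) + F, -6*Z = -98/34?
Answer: -588/17 ≈ -34.588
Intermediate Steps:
Z = 49/102 (Z = -(-49)/(3*34) = -⅙*(-49/17) = 49/102 ≈ 0.48039)
J(F, U) = -6 + F
(-24*Z)*J(w, -2) = (-24*49/102)*(-6 + 9) = -196/17*3 = -588/17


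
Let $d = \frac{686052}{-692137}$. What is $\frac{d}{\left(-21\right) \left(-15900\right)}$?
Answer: $- \frac{19057}{6419570675} \approx -2.9686 \cdot 10^{-6}$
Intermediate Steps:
$d = - \frac{686052}{692137}$ ($d = 686052 \left(- \frac{1}{692137}\right) = - \frac{686052}{692137} \approx -0.99121$)
$\frac{d}{\left(-21\right) \left(-15900\right)} = - \frac{686052}{692137 \left(\left(-21\right) \left(-15900\right)\right)} = - \frac{686052}{692137 \cdot 333900} = \left(- \frac{686052}{692137}\right) \frac{1}{333900} = - \frac{19057}{6419570675}$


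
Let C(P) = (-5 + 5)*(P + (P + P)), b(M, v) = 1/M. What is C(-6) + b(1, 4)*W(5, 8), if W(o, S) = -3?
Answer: -3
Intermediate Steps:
C(P) = 0 (C(P) = 0*(P + 2*P) = 0*(3*P) = 0)
C(-6) + b(1, 4)*W(5, 8) = 0 - 3/1 = 0 + 1*(-3) = 0 - 3 = -3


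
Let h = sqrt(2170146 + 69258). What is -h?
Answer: -2*sqrt(559851) ≈ -1496.5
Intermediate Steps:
h = 2*sqrt(559851) (h = sqrt(2239404) = 2*sqrt(559851) ≈ 1496.5)
-h = -2*sqrt(559851)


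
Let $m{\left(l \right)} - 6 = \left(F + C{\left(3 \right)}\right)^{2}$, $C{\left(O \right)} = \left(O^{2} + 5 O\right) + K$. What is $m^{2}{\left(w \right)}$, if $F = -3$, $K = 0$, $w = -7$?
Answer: $199809$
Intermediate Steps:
$C{\left(O \right)} = O^{2} + 5 O$ ($C{\left(O \right)} = \left(O^{2} + 5 O\right) + 0 = O^{2} + 5 O$)
$m{\left(l \right)} = 447$ ($m{\left(l \right)} = 6 + \left(-3 + 3 \left(5 + 3\right)\right)^{2} = 6 + \left(-3 + 3 \cdot 8\right)^{2} = 6 + \left(-3 + 24\right)^{2} = 6 + 21^{2} = 6 + 441 = 447$)
$m^{2}{\left(w \right)} = 447^{2} = 199809$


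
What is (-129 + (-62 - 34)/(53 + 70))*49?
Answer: -260729/41 ≈ -6359.2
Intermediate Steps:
(-129 + (-62 - 34)/(53 + 70))*49 = (-129 - 96/123)*49 = (-129 - 96*1/123)*49 = (-129 - 32/41)*49 = -5321/41*49 = -260729/41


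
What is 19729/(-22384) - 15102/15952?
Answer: -40797511/22316848 ≈ -1.8281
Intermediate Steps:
19729/(-22384) - 15102/15952 = 19729*(-1/22384) - 15102*1/15952 = -19729/22384 - 7551/7976 = -40797511/22316848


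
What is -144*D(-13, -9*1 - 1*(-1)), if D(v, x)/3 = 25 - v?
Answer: -16416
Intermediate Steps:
D(v, x) = 75 - 3*v (D(v, x) = 3*(25 - v) = 75 - 3*v)
-144*D(-13, -9*1 - 1*(-1)) = -144*(75 - 3*(-13)) = -144*(75 + 39) = -144*114 = -16416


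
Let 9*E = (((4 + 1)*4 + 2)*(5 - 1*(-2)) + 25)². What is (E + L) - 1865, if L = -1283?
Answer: 3709/9 ≈ 412.11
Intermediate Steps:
E = 32041/9 (E = (((4 + 1)*4 + 2)*(5 - 1*(-2)) + 25)²/9 = ((5*4 + 2)*(5 + 2) + 25)²/9 = ((20 + 2)*7 + 25)²/9 = (22*7 + 25)²/9 = (154 + 25)²/9 = (⅑)*179² = (⅑)*32041 = 32041/9 ≈ 3560.1)
(E + L) - 1865 = (32041/9 - 1283) - 1865 = 20494/9 - 1865 = 3709/9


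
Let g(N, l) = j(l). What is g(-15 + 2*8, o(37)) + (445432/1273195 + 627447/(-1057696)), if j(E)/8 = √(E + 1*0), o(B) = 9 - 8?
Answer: 10445495331267/1346653258720 ≈ 7.7566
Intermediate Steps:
o(B) = 1
j(E) = 8*√E (j(E) = 8*√(E + 1*0) = 8*√(E + 0) = 8*√E)
g(N, l) = 8*√l
g(-15 + 2*8, o(37)) + (445432/1273195 + 627447/(-1057696)) = 8*√1 + (445432/1273195 + 627447/(-1057696)) = 8*1 + (445432*(1/1273195) + 627447*(-1/1057696)) = 8 + (445432/1273195 - 627447/1057696) = 8 - 327730738493/1346653258720 = 10445495331267/1346653258720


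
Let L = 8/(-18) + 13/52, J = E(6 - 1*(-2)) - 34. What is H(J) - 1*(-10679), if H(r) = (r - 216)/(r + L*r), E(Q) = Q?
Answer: 4030339/377 ≈ 10691.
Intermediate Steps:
J = -26 (J = (6 - 1*(-2)) - 34 = (6 + 2) - 34 = 8 - 34 = -26)
L = -7/36 (L = 8*(-1/18) + 13*(1/52) = -4/9 + ¼ = -7/36 ≈ -0.19444)
H(r) = 36*(-216 + r)/(29*r) (H(r) = (r - 216)/(r - 7*r/36) = (-216 + r)/((29*r/36)) = (-216 + r)*(36/(29*r)) = 36*(-216 + r)/(29*r))
H(J) - 1*(-10679) = (36/29)*(-216 - 26)/(-26) - 1*(-10679) = (36/29)*(-1/26)*(-242) + 10679 = 4356/377 + 10679 = 4030339/377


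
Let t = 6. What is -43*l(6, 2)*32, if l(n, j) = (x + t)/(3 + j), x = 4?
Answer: -2752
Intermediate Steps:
l(n, j) = 10/(3 + j) (l(n, j) = (4 + 6)/(3 + j) = 10/(3 + j))
-43*l(6, 2)*32 = -430/(3 + 2)*32 = -430/5*32 = -43*2*32 = -86*32 = -2752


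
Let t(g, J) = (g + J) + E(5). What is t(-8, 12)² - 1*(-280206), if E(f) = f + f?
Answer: 280402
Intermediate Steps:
E(f) = 2*f
t(g, J) = 10 + J + g (t(g, J) = (g + J) + 2*5 = (J + g) + 10 = 10 + J + g)
t(-8, 12)² - 1*(-280206) = (10 + 12 - 8)² - 1*(-280206) = 14² + 280206 = 196 + 280206 = 280402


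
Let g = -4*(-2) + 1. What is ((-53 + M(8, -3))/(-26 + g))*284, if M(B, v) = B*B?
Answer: -3124/17 ≈ -183.76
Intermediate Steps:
M(B, v) = B²
g = 9 (g = 8 + 1 = 9)
((-53 + M(8, -3))/(-26 + g))*284 = ((-53 + 8²)/(-26 + 9))*284 = ((-53 + 64)/(-17))*284 = (11*(-1/17))*284 = -11/17*284 = -3124/17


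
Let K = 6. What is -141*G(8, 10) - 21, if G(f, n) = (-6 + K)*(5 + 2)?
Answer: -21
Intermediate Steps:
G(f, n) = 0 (G(f, n) = (-6 + 6)*(5 + 2) = 0*7 = 0)
-141*G(8, 10) - 21 = -141*0 - 21 = 0 - 21 = -21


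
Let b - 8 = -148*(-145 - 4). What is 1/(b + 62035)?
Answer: 1/84095 ≈ 1.1891e-5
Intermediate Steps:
b = 22060 (b = 8 - 148*(-145 - 4) = 8 - 148*(-149) = 8 + 22052 = 22060)
1/(b + 62035) = 1/(22060 + 62035) = 1/84095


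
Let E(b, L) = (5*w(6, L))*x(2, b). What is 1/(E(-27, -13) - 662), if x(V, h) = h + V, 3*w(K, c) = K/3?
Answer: -3/2236 ≈ -0.0013417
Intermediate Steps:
w(K, c) = K/9 (w(K, c) = (K/3)/3 = K/9)
x(V, h) = V + h
E(b, L) = 20/3 + 10*b/3 (E(b, L) = (5*((1/9)*6))*(2 + b) = (5*(2/3))*(2 + b) = 10*(2 + b)/3 = 20/3 + 10*b/3)
1/(E(-27, -13) - 662) = 1/((20/3 + (10/3)*(-27)) - 662) = 1/((20/3 - 90) - 662) = 1/(-250/3 - 662) = 1/(-2236/3) = -3/2236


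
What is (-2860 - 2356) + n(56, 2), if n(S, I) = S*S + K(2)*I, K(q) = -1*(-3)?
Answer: -2074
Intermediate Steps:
K(q) = 3
n(S, I) = S**2 + 3*I (n(S, I) = S*S + 3*I = S**2 + 3*I)
(-2860 - 2356) + n(56, 2) = (-2860 - 2356) + (56**2 + 3*2) = -5216 + (3136 + 6) = -5216 + 3142 = -2074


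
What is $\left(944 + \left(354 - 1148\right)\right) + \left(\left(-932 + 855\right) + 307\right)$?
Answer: $380$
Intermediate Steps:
$\left(944 + \left(354 - 1148\right)\right) + \left(\left(-932 + 855\right) + 307\right) = \left(944 + \left(354 - 1148\right)\right) + \left(-77 + 307\right) = \left(944 - 794\right) + 230 = 150 + 230 = 380$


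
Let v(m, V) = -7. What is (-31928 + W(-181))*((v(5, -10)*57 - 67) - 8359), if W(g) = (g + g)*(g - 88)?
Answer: -577596250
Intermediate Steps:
W(g) = 2*g*(-88 + g) (W(g) = (2*g)*(-88 + g) = 2*g*(-88 + g))
(-31928 + W(-181))*((v(5, -10)*57 - 67) - 8359) = (-31928 + 2*(-181)*(-88 - 181))*((-7*57 - 67) - 8359) = (-31928 + 2*(-181)*(-269))*((-399 - 67) - 8359) = (-31928 + 97378)*(-466 - 8359) = 65450*(-8825) = -577596250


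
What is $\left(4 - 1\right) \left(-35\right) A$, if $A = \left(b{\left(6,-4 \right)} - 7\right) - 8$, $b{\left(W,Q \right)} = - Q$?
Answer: $1155$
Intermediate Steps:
$A = -11$ ($A = \left(\left(-1\right) \left(-4\right) - 7\right) - 8 = \left(4 - 7\right) - 8 = -3 - 8 = -11$)
$\left(4 - 1\right) \left(-35\right) A = \left(4 - 1\right) \left(-35\right) \left(-11\right) = 3 \left(-35\right) \left(-11\right) = \left(-105\right) \left(-11\right) = 1155$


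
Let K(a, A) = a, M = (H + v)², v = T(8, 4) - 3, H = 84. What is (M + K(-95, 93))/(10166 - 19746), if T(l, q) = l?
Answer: -3913/4790 ≈ -0.81691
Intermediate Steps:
v = 5 (v = 8 - 3 = 5)
M = 7921 (M = (84 + 5)² = 89² = 7921)
(M + K(-95, 93))/(10166 - 19746) = (7921 - 95)/(10166 - 19746) = 7826/(-9580) = 7826*(-1/9580) = -3913/4790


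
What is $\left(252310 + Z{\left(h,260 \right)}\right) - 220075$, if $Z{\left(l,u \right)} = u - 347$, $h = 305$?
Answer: $32148$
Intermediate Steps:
$Z{\left(l,u \right)} = -347 + u$
$\left(252310 + Z{\left(h,260 \right)}\right) - 220075 = \left(252310 + \left(-347 + 260\right)\right) - 220075 = \left(252310 - 87\right) - 220075 = 252223 - 220075 = 32148$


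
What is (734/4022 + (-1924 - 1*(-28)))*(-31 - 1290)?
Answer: 5036297969/2011 ≈ 2.5044e+6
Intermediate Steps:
(734/4022 + (-1924 - 1*(-28)))*(-31 - 1290) = (734*(1/4022) + (-1924 + 28))*(-1321) = (367/2011 - 1896)*(-1321) = -3812489/2011*(-1321) = 5036297969/2011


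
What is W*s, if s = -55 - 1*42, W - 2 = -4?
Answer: 194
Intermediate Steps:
W = -2 (W = 2 - 4 = -2)
s = -97 (s = -55 - 42 = -97)
W*s = -2*(-97) = 194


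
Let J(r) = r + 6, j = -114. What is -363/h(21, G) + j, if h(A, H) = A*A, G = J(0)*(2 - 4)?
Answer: -16879/147 ≈ -114.82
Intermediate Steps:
J(r) = 6 + r
G = -12 (G = (6 + 0)*(2 - 4) = 6*(-2) = -12)
h(A, H) = A²
-363/h(21, G) + j = -363/(21²) - 114 = -363/441 - 114 = -363*1/441 - 114 = -121/147 - 114 = -16879/147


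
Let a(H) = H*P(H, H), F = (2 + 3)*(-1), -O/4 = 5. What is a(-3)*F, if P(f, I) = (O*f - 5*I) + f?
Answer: 1080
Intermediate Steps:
O = -20 (O = -4*5 = -20)
P(f, I) = -19*f - 5*I (P(f, I) = (-20*f - 5*I) + f = -19*f - 5*I)
F = -5 (F = 5*(-1) = -5)
a(H) = -24*H² (a(H) = H*(-19*H - 5*H) = H*(-24*H) = -24*H²)
a(-3)*F = -24*(-3)²*(-5) = -24*9*(-5) = -216*(-5) = 1080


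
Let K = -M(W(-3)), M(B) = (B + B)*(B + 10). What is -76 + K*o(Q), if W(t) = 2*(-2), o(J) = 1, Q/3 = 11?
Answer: -28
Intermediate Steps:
Q = 33 (Q = 3*11 = 33)
W(t) = -4
M(B) = 2*B*(10 + B) (M(B) = (2*B)*(10 + B) = 2*B*(10 + B))
K = 48 (K = -2*(-4)*(10 - 4) = -2*(-4)*6 = -1*(-48) = 48)
-76 + K*o(Q) = -76 + 48*1 = -76 + 48 = -28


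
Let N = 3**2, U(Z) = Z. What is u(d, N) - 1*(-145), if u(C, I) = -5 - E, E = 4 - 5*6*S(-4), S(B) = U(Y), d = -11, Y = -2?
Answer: 76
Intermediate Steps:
S(B) = -2
E = 64 (E = 4 - 5*6*(-2) = 4 - 30*(-2) = 4 - 1*(-60) = 4 + 60 = 64)
N = 9
u(C, I) = -69 (u(C, I) = -5 - 1*64 = -5 - 64 = -69)
u(d, N) - 1*(-145) = -69 - 1*(-145) = -69 + 145 = 76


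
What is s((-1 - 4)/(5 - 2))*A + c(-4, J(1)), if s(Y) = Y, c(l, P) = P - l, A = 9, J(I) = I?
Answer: -10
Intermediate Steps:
s((-1 - 4)/(5 - 2))*A + c(-4, J(1)) = ((-1 - 4)/(5 - 2))*9 + (1 - 1*(-4)) = -5/3*9 + (1 + 4) = -5*⅓*9 + 5 = -5/3*9 + 5 = -15 + 5 = -10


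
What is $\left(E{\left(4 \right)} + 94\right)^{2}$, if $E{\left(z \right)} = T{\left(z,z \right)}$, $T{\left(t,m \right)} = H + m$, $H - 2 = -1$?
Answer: $9801$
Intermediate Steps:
$H = 1$ ($H = 2 - 1 = 1$)
$T{\left(t,m \right)} = 1 + m$
$E{\left(z \right)} = 1 + z$
$\left(E{\left(4 \right)} + 94\right)^{2} = \left(\left(1 + 4\right) + 94\right)^{2} = \left(5 + 94\right)^{2} = 99^{2} = 9801$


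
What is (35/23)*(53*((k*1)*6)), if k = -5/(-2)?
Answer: 27825/23 ≈ 1209.8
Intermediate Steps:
k = 5/2 (k = -5*(-1/2) = 5/2 ≈ 2.5000)
(35/23)*(53*((k*1)*6)) = (35/23)*(53*(((5/2)*1)*6)) = (35*(1/23))*(53*((5/2)*6)) = 35*(53*15)/23 = (35/23)*795 = 27825/23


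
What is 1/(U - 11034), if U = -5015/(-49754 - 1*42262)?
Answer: -92016/1015299529 ≈ -9.0629e-5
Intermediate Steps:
U = 5015/92016 (U = -5015/(-49754 - 42262) = -5015/(-92016) = -5015*(-1/92016) = 5015/92016 ≈ 0.054501)
1/(U - 11034) = 1/(5015/92016 - 11034) = 1/(-1015299529/92016) = -92016/1015299529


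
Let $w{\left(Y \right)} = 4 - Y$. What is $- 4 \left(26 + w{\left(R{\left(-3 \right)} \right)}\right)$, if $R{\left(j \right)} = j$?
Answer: $-132$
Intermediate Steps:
$- 4 \left(26 + w{\left(R{\left(-3 \right)} \right)}\right) = - 4 \left(26 + \left(4 - -3\right)\right) = - 4 \left(26 + \left(4 + 3\right)\right) = - 4 \left(26 + 7\right) = \left(-4\right) 33 = -132$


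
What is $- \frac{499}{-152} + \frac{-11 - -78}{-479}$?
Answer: $\frac{228837}{72808} \approx 3.143$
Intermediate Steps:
$- \frac{499}{-152} + \frac{-11 - -78}{-479} = \left(-499\right) \left(- \frac{1}{152}\right) + \left(-11 + 78\right) \left(- \frac{1}{479}\right) = \frac{499}{152} + 67 \left(- \frac{1}{479}\right) = \frac{499}{152} - \frac{67}{479} = \frac{228837}{72808}$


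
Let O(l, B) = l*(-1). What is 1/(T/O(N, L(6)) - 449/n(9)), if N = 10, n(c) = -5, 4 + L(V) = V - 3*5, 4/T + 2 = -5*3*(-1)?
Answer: 13/1167 ≈ 0.011140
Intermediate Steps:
T = 4/13 (T = 4/(-2 - 5*3*(-1)) = 4/(-2 - 15*(-1)) = 4/(-2 + 15) = 4/13 ≈ 0.30769)
L(V) = -19 + V (L(V) = -4 + (V - 3*5) = -4 + (V - 15) = -4 + (-15 + V) = -19 + V)
O(l, B) = -l
1/(T/O(N, L(6)) - 449/n(9)) = 1/(4/(13*((-1*10))) - 449/(-5)) = 1/((4/13)/(-10) - 449*(-1/5)) = 1/((4/13)*(-1/10) + 449/5) = 1/(-2/65 + 449/5) = 1/(1167/13) = 13/1167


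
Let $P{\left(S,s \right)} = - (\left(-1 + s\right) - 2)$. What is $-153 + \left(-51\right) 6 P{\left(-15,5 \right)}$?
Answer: $459$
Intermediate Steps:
$P{\left(S,s \right)} = 3 - s$ ($P{\left(S,s \right)} = - (-3 + s) = 3 - s$)
$-153 + \left(-51\right) 6 P{\left(-15,5 \right)} = -153 + \left(-51\right) 6 \left(3 - 5\right) = -153 - 306 \left(3 - 5\right) = -153 - -612 = -153 + 612 = 459$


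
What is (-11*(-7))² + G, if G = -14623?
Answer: -8694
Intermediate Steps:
(-11*(-7))² + G = (-11*(-7))² - 14623 = 77² - 14623 = 5929 - 14623 = -8694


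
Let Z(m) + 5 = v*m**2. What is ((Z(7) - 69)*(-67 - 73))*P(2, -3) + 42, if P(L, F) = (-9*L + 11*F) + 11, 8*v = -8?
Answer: -688758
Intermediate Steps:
v = -1 (v = (1/8)*(-8) = -1)
P(L, F) = 11 - 9*L + 11*F
Z(m) = -5 - m**2
((Z(7) - 69)*(-67 - 73))*P(2, -3) + 42 = (((-5 - 1*7**2) - 69)*(-67 - 73))*(11 - 9*2 + 11*(-3)) + 42 = (((-5 - 1*49) - 69)*(-140))*(11 - 18 - 33) + 42 = (((-5 - 49) - 69)*(-140))*(-40) + 42 = ((-54 - 69)*(-140))*(-40) + 42 = -123*(-140)*(-40) + 42 = 17220*(-40) + 42 = -688800 + 42 = -688758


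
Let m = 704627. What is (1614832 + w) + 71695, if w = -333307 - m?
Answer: 648593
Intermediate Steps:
w = -1037934 (w = -333307 - 1*704627 = -333307 - 704627 = -1037934)
(1614832 + w) + 71695 = (1614832 - 1037934) + 71695 = 576898 + 71695 = 648593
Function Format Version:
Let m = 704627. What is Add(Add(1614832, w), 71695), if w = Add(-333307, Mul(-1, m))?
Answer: 648593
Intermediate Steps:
w = -1037934 (w = Add(-333307, Mul(-1, 704627)) = Add(-333307, -704627) = -1037934)
Add(Add(1614832, w), 71695) = Add(Add(1614832, -1037934), 71695) = Add(576898, 71695) = 648593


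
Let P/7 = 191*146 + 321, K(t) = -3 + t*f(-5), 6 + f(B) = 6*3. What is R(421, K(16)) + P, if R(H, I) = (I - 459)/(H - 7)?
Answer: 4541312/23 ≈ 1.9745e+5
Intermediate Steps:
f(B) = 12 (f(B) = -6 + 6*3 = -6 + 18 = 12)
K(t) = -3 + 12*t (K(t) = -3 + t*12 = -3 + 12*t)
R(H, I) = (-459 + I)/(-7 + H)
P = 197449 (P = 7*(191*146 + 321) = 7*(27886 + 321) = 7*28207 = 197449)
R(421, K(16)) + P = (-459 + (-3 + 12*16))/(-7 + 421) + 197449 = (-459 + (-3 + 192))/414 + 197449 = (-459 + 189)/414 + 197449 = (1/414)*(-270) + 197449 = -15/23 + 197449 = 4541312/23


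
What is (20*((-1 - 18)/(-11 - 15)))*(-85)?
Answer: -16150/13 ≈ -1242.3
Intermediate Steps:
(20*((-1 - 18)/(-11 - 15)))*(-85) = (20*(-19/(-26)))*(-85) = (20*(-19*(-1/26)))*(-85) = (20*(19/26))*(-85) = (190/13)*(-85) = -16150/13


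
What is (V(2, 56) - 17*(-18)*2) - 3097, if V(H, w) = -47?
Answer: -2532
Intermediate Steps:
(V(2, 56) - 17*(-18)*2) - 3097 = (-47 - 17*(-18)*2) - 3097 = (-47 + 306*2) - 3097 = (-47 + 612) - 3097 = 565 - 3097 = -2532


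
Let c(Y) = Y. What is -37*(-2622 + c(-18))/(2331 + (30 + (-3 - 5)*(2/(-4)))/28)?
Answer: 1367520/32651 ≈ 41.883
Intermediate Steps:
-37*(-2622 + c(-18))/(2331 + (30 + (-3 - 5)*(2/(-4)))/28) = -37*(-2622 - 18)/(2331 + (30 + (-3 - 5)*(2/(-4)))/28) = -(-97680)/(2331 + (30 - 16*(-1)/4)/28) = -(-97680)/(2331 + (30 - 8*(-1/2))/28) = -(-97680)/(2331 + (30 + 4)/28) = -(-97680)/(2331 + (1/28)*34) = -(-97680)/(2331 + 17/14) = -(-97680)/32651/14 = -(-97680)*14/32651 = -37*(-36960/32651) = 1367520/32651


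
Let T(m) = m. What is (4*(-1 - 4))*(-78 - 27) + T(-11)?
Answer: 2089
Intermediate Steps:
(4*(-1 - 4))*(-78 - 27) + T(-11) = (4*(-1 - 4))*(-78 - 27) - 11 = (4*(-5))*(-105) - 11 = -20*(-105) - 11 = 2100 - 11 = 2089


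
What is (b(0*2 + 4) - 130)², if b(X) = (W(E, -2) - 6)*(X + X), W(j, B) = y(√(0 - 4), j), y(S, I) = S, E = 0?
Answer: 31428 - 5696*I ≈ 31428.0 - 5696.0*I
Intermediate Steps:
W(j, B) = 2*I (W(j, B) = √(0 - 4) = √(-4) = 2*I)
b(X) = 2*X*(-6 + 2*I) (b(X) = (2*I - 6)*(X + X) = (-6 + 2*I)*(2*X) = 2*X*(-6 + 2*I))
(b(0*2 + 4) - 130)² = (4*(0*2 + 4)*(-3 + I) - 130)² = (4*(0 + 4)*(-3 + I) - 130)² = (4*4*(-3 + I) - 130)² = ((-48 + 16*I) - 130)² = (-178 + 16*I)²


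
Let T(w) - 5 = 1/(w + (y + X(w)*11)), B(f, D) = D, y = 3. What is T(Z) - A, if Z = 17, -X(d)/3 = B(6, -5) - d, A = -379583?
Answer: 283172649/746 ≈ 3.7959e+5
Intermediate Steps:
X(d) = 15 + 3*d (X(d) = -3*(-5 - d) = 15 + 3*d)
T(w) = 5 + 1/(168 + 34*w) (T(w) = 5 + 1/(w + (3 + (15 + 3*w)*11)) = 5 + 1/(w + (3 + (165 + 33*w))) = 5 + 1/(w + (168 + 33*w)) = 5 + 1/(168 + 34*w))
T(Z) - A = (841 + 170*17)/(2*(84 + 17*17)) - 1*(-379583) = (841 + 2890)/(2*(84 + 289)) + 379583 = (1/2)*3731/373 + 379583 = (1/2)*(1/373)*3731 + 379583 = 3731/746 + 379583 = 283172649/746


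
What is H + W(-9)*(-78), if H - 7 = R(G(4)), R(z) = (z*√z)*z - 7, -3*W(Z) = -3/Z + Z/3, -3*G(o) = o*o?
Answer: -208/3 + 1024*I*√3/27 ≈ -69.333 + 65.69*I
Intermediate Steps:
G(o) = -o²/3 (G(o) = -o*o/3 = -o²/3)
W(Z) = 1/Z - Z/9 (W(Z) = -(-3/Z + Z/3)/3 = 1/Z - Z/9)
R(z) = -7 + z^(5/2) (R(z) = z^(3/2)*z - 7 = z^(5/2) - 7 = -7 + z^(5/2))
H = 1024*I*√3/27 (H = 7 + (-7 + (-⅓*4²)^(5/2)) = 7 + (-7 + (-⅓*16)^(5/2)) = 7 + (-7 + (-16/3)^(5/2)) = 7 + (-7 + 1024*I*√3/27) = 1024*I*√3/27 ≈ 65.69*I)
H + W(-9)*(-78) = 1024*I*√3/27 + (1/(-9) - ⅑*(-9))*(-78) = 1024*I*√3/27 + (-⅑ + 1)*(-78) = 1024*I*√3/27 + (8/9)*(-78) = 1024*I*√3/27 - 208/3 = -208/3 + 1024*I*√3/27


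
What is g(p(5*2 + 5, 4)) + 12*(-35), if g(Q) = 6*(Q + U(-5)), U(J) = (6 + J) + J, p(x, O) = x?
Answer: -354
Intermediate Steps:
U(J) = 6 + 2*J
g(Q) = -24 + 6*Q (g(Q) = 6*(Q + (6 + 2*(-5))) = 6*(Q + (6 - 10)) = 6*(Q - 4) = 6*(-4 + Q) = -24 + 6*Q)
g(p(5*2 + 5, 4)) + 12*(-35) = (-24 + 6*(5*2 + 5)) + 12*(-35) = (-24 + 6*(10 + 5)) - 420 = (-24 + 6*15) - 420 = (-24 + 90) - 420 = 66 - 420 = -354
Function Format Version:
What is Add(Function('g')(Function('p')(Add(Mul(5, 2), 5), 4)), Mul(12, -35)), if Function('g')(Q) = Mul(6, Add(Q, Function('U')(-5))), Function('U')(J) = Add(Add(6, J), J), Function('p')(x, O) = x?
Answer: -354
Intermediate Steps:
Function('U')(J) = Add(6, Mul(2, J))
Function('g')(Q) = Add(-24, Mul(6, Q)) (Function('g')(Q) = Mul(6, Add(Q, Add(6, Mul(2, -5)))) = Mul(6, Add(Q, Add(6, -10))) = Mul(6, Add(Q, -4)) = Mul(6, Add(-4, Q)) = Add(-24, Mul(6, Q)))
Add(Function('g')(Function('p')(Add(Mul(5, 2), 5), 4)), Mul(12, -35)) = Add(Add(-24, Mul(6, Add(Mul(5, 2), 5))), Mul(12, -35)) = Add(Add(-24, Mul(6, Add(10, 5))), -420) = Add(Add(-24, Mul(6, 15)), -420) = Add(Add(-24, 90), -420) = Add(66, -420) = -354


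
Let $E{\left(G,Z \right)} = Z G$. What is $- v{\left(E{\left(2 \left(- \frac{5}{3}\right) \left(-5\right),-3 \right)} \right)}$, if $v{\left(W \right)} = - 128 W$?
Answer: $-6400$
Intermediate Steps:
$E{\left(G,Z \right)} = G Z$
$- v{\left(E{\left(2 \left(- \frac{5}{3}\right) \left(-5\right),-3 \right)} \right)} = - \left(-128\right) 2 \left(- \frac{5}{3}\right) \left(-5\right) \left(-3\right) = - \left(-128\right) \left(- \frac{10}{3}\right) \left(-5\right) \left(-3\right) = - \left(-128\right) \frac{50}{3} \left(-3\right) = - \left(-128\right) \left(-50\right) = \left(-1\right) 6400 = -6400$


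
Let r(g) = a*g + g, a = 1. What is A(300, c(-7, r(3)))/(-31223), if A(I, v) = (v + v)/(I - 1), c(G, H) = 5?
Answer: -10/9335677 ≈ -1.0712e-6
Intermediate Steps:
r(g) = 2*g (r(g) = 1*g + g = g + g = 2*g)
A(I, v) = 2*v/(-1 + I) (A(I, v) = (2*v)/(-1 + I) = 2*v/(-1 + I))
A(300, c(-7, r(3)))/(-31223) = (2*5/(-1 + 300))/(-31223) = (2*5/299)*(-1/31223) = (2*5*(1/299))*(-1/31223) = (10/299)*(-1/31223) = -10/9335677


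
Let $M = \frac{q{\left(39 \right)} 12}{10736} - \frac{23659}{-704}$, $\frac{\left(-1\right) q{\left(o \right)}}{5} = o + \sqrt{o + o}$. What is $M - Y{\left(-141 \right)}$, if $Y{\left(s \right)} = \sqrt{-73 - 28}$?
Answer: $\frac{130349}{3904} - \frac{15 \sqrt{78}}{2684} - i \sqrt{101} \approx 33.339 - 10.05 i$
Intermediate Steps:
$Y{\left(s \right)} = i \sqrt{101}$ ($Y{\left(s \right)} = \sqrt{-101} = i \sqrt{101}$)
$q{\left(o \right)} = - 5 o - 5 \sqrt{2} \sqrt{o}$ ($q{\left(o \right)} = - 5 \left(o + \sqrt{o + o}\right) = - 5 \left(o + \sqrt{2 o}\right) = - 5 \left(o + \sqrt{2} \sqrt{o}\right) = - 5 o - 5 \sqrt{2} \sqrt{o}$)
$M = \frac{130349}{3904} - \frac{15 \sqrt{78}}{2684}$ ($M = \frac{\left(\left(-5\right) 39 - 5 \sqrt{2} \sqrt{39}\right) 12}{10736} - \frac{23659}{-704} = \left(-195 - 5 \sqrt{78}\right) 12 \cdot \frac{1}{10736} - - \frac{23659}{704} = \left(-2340 - 60 \sqrt{78}\right) \frac{1}{10736} + \frac{23659}{704} = \left(- \frac{585}{2684} - \frac{15 \sqrt{78}}{2684}\right) + \frac{23659}{704} = \frac{130349}{3904} - \frac{15 \sqrt{78}}{2684} \approx 33.339$)
$M - Y{\left(-141 \right)} = \left(\frac{130349}{3904} - \frac{15 \sqrt{78}}{2684}\right) - i \sqrt{101} = \frac{130349}{3904} - \frac{15 \sqrt{78}}{2684} - i \sqrt{101}$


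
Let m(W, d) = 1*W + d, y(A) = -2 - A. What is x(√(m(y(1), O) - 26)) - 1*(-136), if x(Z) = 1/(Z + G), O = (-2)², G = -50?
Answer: 13734/101 - I/505 ≈ 135.98 - 0.0019802*I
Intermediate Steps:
O = 4
m(W, d) = W + d
x(Z) = 1/(-50 + Z) (x(Z) = 1/(Z - 50) = 1/(-50 + Z))
x(√(m(y(1), O) - 26)) - 1*(-136) = 1/(-50 + √(((-2 - 1*1) + 4) - 26)) - 1*(-136) = 1/(-50 + √(((-2 - 1) + 4) - 26)) + 136 = 1/(-50 + √((-3 + 4) - 26)) + 136 = 1/(-50 + √(1 - 26)) + 136 = 1/(-50 + √(-25)) + 136 = 1/(-50 + 5*I) + 136 = (-50 - 5*I)/2525 + 136 = 136 + (-50 - 5*I)/2525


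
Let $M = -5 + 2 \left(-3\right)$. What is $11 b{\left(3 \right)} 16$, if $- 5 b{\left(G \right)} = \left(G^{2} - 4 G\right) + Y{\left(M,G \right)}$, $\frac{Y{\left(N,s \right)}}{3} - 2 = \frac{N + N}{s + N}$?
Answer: $-396$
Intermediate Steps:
$M = -11$ ($M = -5 - 6 = -11$)
$Y{\left(N,s \right)} = 6 + \frac{6 N}{N + s}$ ($Y{\left(N,s \right)} = 6 + 3 \frac{N + N}{s + N} = 6 + 3 \frac{2 N}{N + s} = 6 + \frac{6 N}{N + s}$)
$b{\left(G \right)} = - \frac{G^{2}}{5} + \frac{4 G}{5} - \frac{6 \left(-22 + G\right)}{5 \left(-11 + G\right)}$ ($b{\left(G \right)} = - \frac{\left(G^{2} - 4 G\right) + \frac{6 \left(G + 2 \left(-11\right)\right)}{-11 + G}}{5} = - \frac{\left(G^{2} - 4 G\right) + \frac{6 \left(G - 22\right)}{-11 + G}}{5} = - \frac{\left(G^{2} - 4 G\right) + \frac{6 \left(-22 + G\right)}{-11 + G}}{5} = - \frac{G^{2} - 4 G + \frac{6 \left(-22 + G\right)}{-11 + G}}{5} = - \frac{G^{2}}{5} + \frac{4 G}{5} - \frac{6 \left(-22 + G\right)}{5 \left(-11 + G\right)}$)
$11 b{\left(3 \right)} 16 = 11 \frac{132 - 18 + 3 \left(-11 + 3\right) \left(4 - 3\right)}{5 \left(-11 + 3\right)} 16 = 11 \frac{132 - 18 + 3 \left(-8\right) \left(4 - 3\right)}{5 \left(-8\right)} 16 = 11 \cdot \frac{1}{5} \left(- \frac{1}{8}\right) \left(132 - 18 + 3 \left(-8\right) 1\right) 16 = 11 \cdot \frac{1}{5} \left(- \frac{1}{8}\right) \left(132 - 18 - 24\right) 16 = 11 \cdot \frac{1}{5} \left(- \frac{1}{8}\right) 90 \cdot 16 = 11 \left(- \frac{9}{4}\right) 16 = \left(- \frac{99}{4}\right) 16 = -396$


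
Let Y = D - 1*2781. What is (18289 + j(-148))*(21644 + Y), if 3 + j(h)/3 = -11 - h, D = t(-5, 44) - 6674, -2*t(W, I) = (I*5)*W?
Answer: 238104649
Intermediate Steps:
t(W, I) = -5*I*W/2 (t(W, I) = -I*5*W/2 = -5*I*W/2)
D = -6124 (D = -5/2*44*(-5) - 6674 = 550 - 6674 = -6124)
Y = -8905 (Y = -6124 - 1*2781 = -6124 - 2781 = -8905)
j(h) = -42 - 3*h (j(h) = -9 + 3*(-11 - h) = -9 + (-33 - 3*h) = -42 - 3*h)
(18289 + j(-148))*(21644 + Y) = (18289 + (-42 - 3*(-148)))*(21644 - 8905) = (18289 + (-42 + 444))*12739 = (18289 + 402)*12739 = 18691*12739 = 238104649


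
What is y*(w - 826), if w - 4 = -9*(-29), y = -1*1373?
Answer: 770253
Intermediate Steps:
y = -1373
w = 265 (w = 4 - 9*(-29) = 4 + 261 = 265)
y*(w - 826) = -1373*(265 - 826) = -1373*(-561) = 770253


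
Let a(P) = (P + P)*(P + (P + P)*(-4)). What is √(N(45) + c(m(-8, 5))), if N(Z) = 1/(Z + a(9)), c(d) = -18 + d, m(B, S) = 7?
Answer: 2*I*√2995/33 ≈ 3.3168*I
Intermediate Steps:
a(P) = -14*P² (a(P) = (2*P)*(P + (2*P)*(-4)) = (2*P)*(P - 8*P) = (2*P)*(-7*P) = -14*P²)
N(Z) = 1/(-1134 + Z) (N(Z) = 1/(Z - 14*9²) = 1/(Z - 14*81) = 1/(Z - 1134) = 1/(-1134 + Z))
√(N(45) + c(m(-8, 5))) = √(1/(-1134 + 45) + (-18 + 7)) = √(1/(-1089) - 11) = √(-1/1089 - 11) = √(-11980/1089) = 2*I*√2995/33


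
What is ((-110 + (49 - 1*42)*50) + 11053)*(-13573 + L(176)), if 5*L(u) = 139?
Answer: -764829718/5 ≈ -1.5297e+8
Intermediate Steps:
L(u) = 139/5 (L(u) = (1/5)*139 = 139/5)
((-110 + (49 - 1*42)*50) + 11053)*(-13573 + L(176)) = ((-110 + (49 - 1*42)*50) + 11053)*(-13573 + 139/5) = ((-110 + (49 - 42)*50) + 11053)*(-67726/5) = ((-110 + 7*50) + 11053)*(-67726/5) = ((-110 + 350) + 11053)*(-67726/5) = (240 + 11053)*(-67726/5) = 11293*(-67726/5) = -764829718/5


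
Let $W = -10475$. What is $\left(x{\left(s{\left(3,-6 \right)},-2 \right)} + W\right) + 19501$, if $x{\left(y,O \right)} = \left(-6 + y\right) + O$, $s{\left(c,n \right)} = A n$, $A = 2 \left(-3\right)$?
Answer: $9054$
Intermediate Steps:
$A = -6$
$s{\left(c,n \right)} = - 6 n$
$x{\left(y,O \right)} = -6 + O + y$
$\left(x{\left(s{\left(3,-6 \right)},-2 \right)} + W\right) + 19501 = \left(\left(-6 - 2 - -36\right) - 10475\right) + 19501 = \left(\left(-6 - 2 + 36\right) - 10475\right) + 19501 = \left(28 - 10475\right) + 19501 = -10447 + 19501 = 9054$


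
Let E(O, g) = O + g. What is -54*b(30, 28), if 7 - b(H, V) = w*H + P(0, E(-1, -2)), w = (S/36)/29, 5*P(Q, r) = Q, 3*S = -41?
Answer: -11577/29 ≈ -399.21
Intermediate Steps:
S = -41/3 (S = (1/3)*(-41) = -41/3 ≈ -13.667)
P(Q, r) = Q/5
w = -41/3132 (w = -41/3/36/29 = -41/3*1/36*(1/29) = -41/108*1/29 = -41/3132 ≈ -0.013091)
b(H, V) = 7 + 41*H/3132 (b(H, V) = 7 - (-41*H/3132 + (1/5)*0) = 7 - (-41*H/3132 + 0) = 7 - (-41)*H/3132 = 7 + 41*H/3132)
-54*b(30, 28) = -54*(7 + (41/3132)*30) = -54*(7 + 205/522) = -54*3859/522 = -11577/29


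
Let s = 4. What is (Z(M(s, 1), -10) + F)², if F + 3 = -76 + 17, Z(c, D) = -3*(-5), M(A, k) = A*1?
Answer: 2209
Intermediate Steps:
M(A, k) = A
Z(c, D) = 15
F = -62 (F = -3 + (-76 + 17) = -3 - 59 = -62)
(Z(M(s, 1), -10) + F)² = (15 - 62)² = (-47)² = 2209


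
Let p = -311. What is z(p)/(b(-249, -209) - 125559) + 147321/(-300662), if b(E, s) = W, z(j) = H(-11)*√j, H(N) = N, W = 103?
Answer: -147321/300662 + 11*I*√311/125456 ≈ -0.48999 + 0.0015463*I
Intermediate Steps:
z(j) = -11*√j
b(E, s) = 103
z(p)/(b(-249, -209) - 125559) + 147321/(-300662) = (-11*I*√311)/(103 - 125559) + 147321/(-300662) = -11*I*√311/(-125456) + 147321*(-1/300662) = -11*I*√311*(-1/125456) - 147321/300662 = 11*I*√311/125456 - 147321/300662 = -147321/300662 + 11*I*√311/125456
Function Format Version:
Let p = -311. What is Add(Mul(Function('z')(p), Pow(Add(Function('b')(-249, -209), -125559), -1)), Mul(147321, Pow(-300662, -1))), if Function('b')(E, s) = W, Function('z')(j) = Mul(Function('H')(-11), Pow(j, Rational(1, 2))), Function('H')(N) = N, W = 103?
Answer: Add(Rational(-147321, 300662), Mul(Rational(11, 125456), I, Pow(311, Rational(1, 2)))) ≈ Add(-0.48999, Mul(0.0015463, I))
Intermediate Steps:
Function('z')(j) = Mul(-11, Pow(j, Rational(1, 2)))
Function('b')(E, s) = 103
Add(Mul(Function('z')(p), Pow(Add(Function('b')(-249, -209), -125559), -1)), Mul(147321, Pow(-300662, -1))) = Add(Mul(Mul(-11, Pow(-311, Rational(1, 2))), Pow(Add(103, -125559), -1)), Mul(147321, Pow(-300662, -1))) = Add(Mul(Mul(-11, Mul(I, Pow(311, Rational(1, 2)))), Pow(-125456, -1)), Mul(147321, Rational(-1, 300662))) = Add(Mul(Mul(-11, I, Pow(311, Rational(1, 2))), Rational(-1, 125456)), Rational(-147321, 300662)) = Add(Mul(Rational(11, 125456), I, Pow(311, Rational(1, 2))), Rational(-147321, 300662)) = Add(Rational(-147321, 300662), Mul(Rational(11, 125456), I, Pow(311, Rational(1, 2))))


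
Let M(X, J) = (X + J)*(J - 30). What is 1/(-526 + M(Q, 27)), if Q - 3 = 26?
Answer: -1/694 ≈ -0.0014409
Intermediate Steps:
Q = 29 (Q = 3 + 26 = 29)
M(X, J) = (-30 + J)*(J + X) (M(X, J) = (J + X)*(-30 + J) = (-30 + J)*(J + X))
1/(-526 + M(Q, 27)) = 1/(-526 + (27² - 30*27 - 30*29 + 27*29)) = 1/(-526 + (729 - 810 - 870 + 783)) = 1/(-526 - 168) = 1/(-694) = -1/694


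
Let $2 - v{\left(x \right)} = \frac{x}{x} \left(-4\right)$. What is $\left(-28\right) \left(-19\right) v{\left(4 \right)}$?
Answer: $3192$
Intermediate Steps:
$v{\left(x \right)} = 6$ ($v{\left(x \right)} = 2 - \frac{x}{x} \left(-4\right) = 2 - 1 \left(-4\right) = 2 - -4 = 2 + 4 = 6$)
$\left(-28\right) \left(-19\right) v{\left(4 \right)} = \left(-28\right) \left(-19\right) 6 = 532 \cdot 6 = 3192$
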